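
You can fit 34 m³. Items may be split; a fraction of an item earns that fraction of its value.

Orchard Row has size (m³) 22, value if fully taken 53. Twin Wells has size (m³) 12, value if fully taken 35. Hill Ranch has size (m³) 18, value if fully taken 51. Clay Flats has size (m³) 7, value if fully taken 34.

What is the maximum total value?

Best value per unit of size first: Clay Flats 34/7≈4.86, Twin Wells 35/12≈2.92, Hill Ranch 51/18≈2.83, Orchard Row 53/22≈2.41.
Clay Flats: take in full, 7 m³ for value 34 — 27 left.
All 12 m³ of Twin Wells fit (value 35) — 15 remain.
Only 15 m³ remain; take 15/18 of Hill Ranch for value 51×15/18 = 42.5.
Total value = 111.5.

111.5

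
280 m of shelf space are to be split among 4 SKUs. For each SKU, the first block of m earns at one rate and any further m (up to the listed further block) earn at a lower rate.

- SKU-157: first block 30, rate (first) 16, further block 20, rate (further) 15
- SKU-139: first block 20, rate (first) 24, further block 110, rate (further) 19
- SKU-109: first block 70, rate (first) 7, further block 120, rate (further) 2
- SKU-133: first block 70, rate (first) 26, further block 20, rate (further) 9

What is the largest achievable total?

5420

Rank every tier by rate: SKU-133/first 26 > SKU-139/first 24 > SKU-139/second 19 > SKU-157/first 16 > SKU-157/second 15 > SKU-133/second 9 > SKU-109/first 7 > SKU-109/second 2.
SKU-133 first at 26: fill all 70 ; 210 left.
SKU-139 first at 24: fill all 20 ; 190 left.
SKU-139/second (19): +110 ; 80 left.
SKU-157/first (16): +30 ; 50 left.
SKU-157 second at 15: fill all 20 ; 30 left.
SKU-133 second at 9: fill all 20 ; 10 left.
SKU-109 first at 7: only 10 left, fill 10.
Total = 26×70 + 24×20 + 19×110 + 16×30 + 15×20 + 9×20 + 7×10 = 5420.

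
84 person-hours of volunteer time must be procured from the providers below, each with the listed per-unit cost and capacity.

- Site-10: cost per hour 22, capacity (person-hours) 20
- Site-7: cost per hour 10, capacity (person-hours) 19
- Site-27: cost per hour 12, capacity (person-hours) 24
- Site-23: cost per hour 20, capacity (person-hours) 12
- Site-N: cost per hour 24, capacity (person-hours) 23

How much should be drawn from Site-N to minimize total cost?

9

Fill from the cheapest provider first.
Take 19 from Site-7 at 10 ; need 65 more.
Site-27 at 12: take all 24 person-hours ; 41 still needed.
Site-23 (20): use full 12 ; 29 person-hours to go.
Site-10 at 22: take all 20 person-hours ; 9 still needed.
Take 9 from Site-N at 24 to finish.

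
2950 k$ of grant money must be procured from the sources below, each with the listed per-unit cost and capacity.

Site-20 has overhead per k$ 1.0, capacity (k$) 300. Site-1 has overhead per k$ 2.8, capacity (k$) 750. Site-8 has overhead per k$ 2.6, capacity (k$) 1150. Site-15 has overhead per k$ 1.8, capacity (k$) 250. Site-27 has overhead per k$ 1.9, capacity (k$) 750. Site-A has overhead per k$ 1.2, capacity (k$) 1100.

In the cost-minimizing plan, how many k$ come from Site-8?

550

Cheapest first:
Site-20 at 1.0: take all 300 k$ → 2650 still needed.
Site-A (1.2): use full 1100 → 1550 k$ to go.
Site-15 at 1.8: take all 250 k$ → 1300 still needed.
Take 750 from Site-27 at 1.9 → need 550 more.
Site-8 (2.6): take the remaining 550 → done.
Site-1: unused.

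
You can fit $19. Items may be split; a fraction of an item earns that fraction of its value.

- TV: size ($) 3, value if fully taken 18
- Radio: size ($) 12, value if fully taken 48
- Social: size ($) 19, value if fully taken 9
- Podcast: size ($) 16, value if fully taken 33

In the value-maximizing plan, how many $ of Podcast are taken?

Sort by value density: TV 18/3≈6, Radio 48/12≈4, Podcast 33/16≈2.06, Social 9/19≈0.474.
Take all of TV (3 $, value 18) ; 16 $ left.
Radio: take in full, 12 $ for value 48 ; 4 left.
4 $ left: a 4/16 share of Podcast gives 33×4/16 = 8.25.

4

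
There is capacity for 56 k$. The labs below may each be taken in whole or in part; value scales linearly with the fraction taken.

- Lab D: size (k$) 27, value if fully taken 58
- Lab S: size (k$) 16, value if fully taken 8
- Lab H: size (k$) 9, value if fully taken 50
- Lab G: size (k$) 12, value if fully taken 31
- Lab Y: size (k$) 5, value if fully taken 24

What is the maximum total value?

164.5

Sort by value density: Lab H 50/9≈5.56, Lab Y 24/5≈4.8, Lab G 31/12≈2.58, Lab D 58/27≈2.15, Lab S 8/16≈0.5.
Lab H: take in full, 9 k$ for value 50 — 47 left.
Take all of Lab Y (5 k$, value 24) — 42 k$ left.
Take all of Lab G (12 k$, value 31) — 30 k$ left.
All 27 k$ of Lab D fit (value 58) — 3 remain.
Fill the last 3 k$ with part of Lab S: 3/16 of it earns 1.5.
Total value = 164.5.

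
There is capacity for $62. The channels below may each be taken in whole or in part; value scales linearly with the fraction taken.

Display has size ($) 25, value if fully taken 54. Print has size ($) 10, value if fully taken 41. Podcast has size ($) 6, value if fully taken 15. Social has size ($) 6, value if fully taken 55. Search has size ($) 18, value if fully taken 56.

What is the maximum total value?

Best value per unit of size first: Social 55/6≈9.17, Print 41/10≈4.1, Search 56/18≈3.11, Podcast 15/6≈2.5, Display 54/25≈2.16.
Social: take in full, 6 $ for value 55 — 56 left.
Print: take in full, 10 $ for value 41 — 46 left.
All 18 $ of Search fit (value 56) — 28 remain.
All 6 $ of Podcast fit (value 15) — 22 remain.
Fill the last 22 $ with part of Display: 22/25 of it earns 47.52.
Total value = 214.52.

214.52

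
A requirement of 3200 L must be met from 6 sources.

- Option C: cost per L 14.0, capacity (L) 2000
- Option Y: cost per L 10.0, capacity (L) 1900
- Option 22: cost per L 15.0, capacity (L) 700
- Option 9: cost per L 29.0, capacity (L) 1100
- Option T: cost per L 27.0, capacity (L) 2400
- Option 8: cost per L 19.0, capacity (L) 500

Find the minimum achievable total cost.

Fill from the cheapest source first.
Take 1900 from Option Y at 10.0 — need 1300 more.
Option C at 14.0: take 1300 of its 2000 — requirement met.
Option 22, Option 8, Option T, Option 9: unused.
Cost = 1900×10.0 + 1300×14.0 = 37200.

37200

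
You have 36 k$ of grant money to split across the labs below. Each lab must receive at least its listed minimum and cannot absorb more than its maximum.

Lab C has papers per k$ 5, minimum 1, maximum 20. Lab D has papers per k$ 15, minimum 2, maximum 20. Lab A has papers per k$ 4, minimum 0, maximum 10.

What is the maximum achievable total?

380

Meeting every minimum uses 1+2+0 = 3 k$, leaving 33.
Rank by papers per k$: Lab D 15 > Lab C 5 > Lab A 4.
Lab D takes 18 more to reach its cap of 20 ; 15 left.
Only 15 left; Lab C takes them to reach 16.
Total = 5×16 + 15×20 = 380.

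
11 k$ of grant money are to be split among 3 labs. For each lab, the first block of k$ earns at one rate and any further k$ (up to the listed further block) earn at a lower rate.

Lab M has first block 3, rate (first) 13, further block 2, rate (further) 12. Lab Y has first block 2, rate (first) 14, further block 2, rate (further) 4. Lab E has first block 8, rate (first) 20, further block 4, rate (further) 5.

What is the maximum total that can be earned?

201

Order all 6 blocks by rate: Lab E/T1 20 > Lab Y/T1 14 > Lab M/T1 13 > Lab M/T2 12 > Lab E/T2 5 > Lab Y/T2 4.
Fill Lab E T1 block (8 at 20) → 3 left.
Lab Y/T1 (14): +2 → 1 left.
Lab M/T1: +1 of 3 at 13; pool empty.
Total = 20×8 + 14×2 + 13×1 = 201.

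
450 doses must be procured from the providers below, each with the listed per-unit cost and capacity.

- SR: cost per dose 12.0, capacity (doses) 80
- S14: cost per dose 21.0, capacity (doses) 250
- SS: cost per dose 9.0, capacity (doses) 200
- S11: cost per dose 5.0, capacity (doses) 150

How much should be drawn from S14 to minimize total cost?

Use providers in increasing cost order.
Take 150 from S11 at 5.0 → need 300 more.
SS at 9.0: take all 200 doses → 100 still needed.
Take 80 from SR at 12.0 → need 20 more.
Take 20 from S14 at 21.0 to finish.

20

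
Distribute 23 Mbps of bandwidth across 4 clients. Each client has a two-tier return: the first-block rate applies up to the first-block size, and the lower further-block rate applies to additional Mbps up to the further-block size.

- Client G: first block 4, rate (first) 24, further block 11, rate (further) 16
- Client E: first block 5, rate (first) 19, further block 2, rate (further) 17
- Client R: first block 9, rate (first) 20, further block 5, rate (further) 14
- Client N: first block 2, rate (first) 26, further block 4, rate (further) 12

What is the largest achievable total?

473

Treat each block as its own option and order by rate: Client N/tier1 26 > Client G/tier1 24 > Client R/tier1 20 > Client E/tier1 19 > Client E/tier2 17 > Client G/tier2 16 > Client R/tier2 14 > Client N/tier2 12.
Client N tier1 at 26: fill all 2 → 21 left.
Client G tier1 at 24: fill all 4 → 17 left.
Client R/tier1 (20): +9 → 8 left.
Client E tier1 at 19: fill all 5 → 3 left.
Fill Client E tier2 block (2 at 17) → 1 left.
1 remain; put them into Client G tier2 at 16.
Total = 26×2 + 24×4 + 20×9 + 19×5 + 17×2 + 16×1 = 473.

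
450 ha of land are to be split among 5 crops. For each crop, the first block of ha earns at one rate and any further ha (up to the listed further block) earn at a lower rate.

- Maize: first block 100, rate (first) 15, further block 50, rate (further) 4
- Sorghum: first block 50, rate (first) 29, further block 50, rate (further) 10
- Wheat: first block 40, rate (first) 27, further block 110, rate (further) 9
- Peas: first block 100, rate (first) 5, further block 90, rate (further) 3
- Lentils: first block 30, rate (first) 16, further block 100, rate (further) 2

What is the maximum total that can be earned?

Treat each block as its own option and order by rate: Sorghum/T1 29 > Wheat/T1 27 > Lentils/T1 16 > Maize/T1 15 > Sorghum/T2 10 > Wheat/T2 9 > Peas/T1 5 > Maize/T2 4 > Peas/T2 3 > Lentils/T2 2.
Fill Sorghum T1 block (50 at 29) ; 400 left.
Wheat/T1 (27): +40 ; 360 left.
Lentils T1 at 16: fill all 30 ; 330 left.
Fill Maize T1 block (100 at 15) ; 230 left.
Sorghum T2 at 10: fill all 50 ; 180 left.
Wheat/T2 (9): +110 ; 70 left.
Peas T1 at 5: only 70 left, fill 70.
Total = 29×50 + 27×40 + 16×30 + 15×100 + 10×50 + 9×110 + 5×70 = 6350.

6350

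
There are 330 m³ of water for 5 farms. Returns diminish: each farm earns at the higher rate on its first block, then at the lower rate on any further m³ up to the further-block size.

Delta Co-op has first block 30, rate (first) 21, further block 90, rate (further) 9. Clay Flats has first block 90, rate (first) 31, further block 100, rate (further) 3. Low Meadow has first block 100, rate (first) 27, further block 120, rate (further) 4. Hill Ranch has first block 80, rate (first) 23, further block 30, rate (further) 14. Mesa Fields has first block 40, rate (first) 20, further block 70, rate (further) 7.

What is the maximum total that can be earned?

Order all 10 blocks by rate: Clay Flats/T1 31 > Low Meadow/T1 27 > Hill Ranch/T1 23 > Delta Co-op/T1 21 > Mesa Fields/T1 20 > Hill Ranch/T2 14 > Delta Co-op/T2 9 > Mesa Fields/T2 7 > Low Meadow/T2 4 > Clay Flats/T2 3.
Clay Flats T1 at 31: fill all 90 ; 240 left.
Fill Low Meadow T1 block (100 at 27) ; 140 left.
Hill Ranch T1 at 23: fill all 80 ; 60 left.
Delta Co-op T1 at 21: fill all 30 ; 30 left.
30 remain; put them into Mesa Fields T1 at 20.
Total = 31×90 + 27×100 + 23×80 + 21×30 + 20×30 = 8560.

8560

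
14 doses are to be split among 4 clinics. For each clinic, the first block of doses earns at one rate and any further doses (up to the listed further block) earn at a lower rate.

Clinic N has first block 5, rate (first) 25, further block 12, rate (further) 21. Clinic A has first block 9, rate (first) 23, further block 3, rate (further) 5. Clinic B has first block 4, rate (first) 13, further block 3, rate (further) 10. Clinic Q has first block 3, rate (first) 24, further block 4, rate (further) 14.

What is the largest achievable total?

335

Rank every tier by rate: Clinic N/tier1 25 > Clinic Q/tier1 24 > Clinic A/tier1 23 > Clinic N/tier2 21 > Clinic Q/tier2 14 > Clinic B/tier1 13 > Clinic B/tier2 10 > Clinic A/tier2 5.
Clinic N tier1 at 25: fill all 5 → 9 left.
Fill Clinic Q tier1 block (3 at 24) → 6 left.
Clinic A/tier1: +6 of 9 at 23; pool empty.
Total = 25×5 + 24×3 + 23×6 = 335.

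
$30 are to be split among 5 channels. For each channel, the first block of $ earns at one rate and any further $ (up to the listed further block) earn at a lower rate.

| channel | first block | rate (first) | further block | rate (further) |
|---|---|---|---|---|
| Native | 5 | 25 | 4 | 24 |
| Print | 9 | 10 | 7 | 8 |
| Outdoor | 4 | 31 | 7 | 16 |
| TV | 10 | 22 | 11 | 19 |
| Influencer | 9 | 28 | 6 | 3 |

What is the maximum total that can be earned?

Rank every tier by rate: Outdoor/first 31 > Influencer/first 28 > Native/first 25 > Native/second 24 > TV/first 22 > TV/second 19 > Outdoor/second 16 > Print/first 10 > Print/second 8 > Influencer/second 3.
Fill Outdoor first block (4 at 31) ; 26 left.
Fill Influencer first block (9 at 28) ; 17 left.
Fill Native first block (5 at 25) ; 12 left.
Native/second (24): +4 ; 8 left.
TV first at 22: only 8 left, fill 8.
Total = 31×4 + 28×9 + 25×5 + 24×4 + 22×8 = 773.

773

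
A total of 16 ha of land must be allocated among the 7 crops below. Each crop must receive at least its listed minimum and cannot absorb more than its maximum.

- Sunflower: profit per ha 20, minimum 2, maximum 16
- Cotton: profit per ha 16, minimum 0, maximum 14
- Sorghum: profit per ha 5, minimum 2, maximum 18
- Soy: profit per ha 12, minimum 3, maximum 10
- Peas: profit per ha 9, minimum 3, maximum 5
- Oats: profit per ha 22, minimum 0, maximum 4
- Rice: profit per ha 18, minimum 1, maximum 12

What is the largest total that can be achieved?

239

Meeting every minimum uses 2+0+2+3+3+0+1 = 11 ha, leaving 5.
Order the crops by profit per ha: Oats 22 > Sunflower 20 > Rice 18 > Cotton 16 > Soy 12 > Peas 9 > Sorghum 5.
Oats: +4 to 4 (cap) ; 1 left.
Sunflower: +1 (room for 14) → 3. Pool exhausted.
Total = 20×3 + 5×2 + 12×3 + 9×3 + 22×4 + 18×1 = 239.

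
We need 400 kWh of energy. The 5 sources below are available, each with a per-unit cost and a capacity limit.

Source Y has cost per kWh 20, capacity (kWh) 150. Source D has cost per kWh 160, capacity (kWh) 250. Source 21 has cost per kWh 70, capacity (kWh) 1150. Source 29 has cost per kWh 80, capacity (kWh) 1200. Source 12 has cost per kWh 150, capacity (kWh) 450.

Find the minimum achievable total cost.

20500

Fill from the cheapest source first.
Source Y (20): use full 150 ; 250 kWh to go.
Source 21 at 70: take 250 of its 1150 ; requirement met.
Source 29, Source 12, Source D: unused.
Cost = 150×20 + 250×70 = 20500.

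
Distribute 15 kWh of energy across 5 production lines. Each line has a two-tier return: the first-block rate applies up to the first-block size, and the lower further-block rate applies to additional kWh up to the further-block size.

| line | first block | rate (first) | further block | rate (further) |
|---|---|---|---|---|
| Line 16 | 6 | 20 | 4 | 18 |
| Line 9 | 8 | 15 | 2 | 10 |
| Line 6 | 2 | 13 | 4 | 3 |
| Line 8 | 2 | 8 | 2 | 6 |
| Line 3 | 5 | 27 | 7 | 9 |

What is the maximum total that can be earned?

327

Treat each block as its own option and order by rate: Line 3/T1 27 > Line 16/T1 20 > Line 16/T2 18 > Line 9/T1 15 > Line 6/T1 13 > Line 9/T2 10 > Line 3/T2 9 > Line 8/T1 8 > Line 8/T2 6 > Line 6/T2 3.
Fill Line 3 T1 block (5 at 27) → 10 left.
Line 16/T1 (20): +6 → 4 left.
Line 16/T2 (18): +4 → 0 left.
Total = 27×5 + 20×6 + 18×4 = 327.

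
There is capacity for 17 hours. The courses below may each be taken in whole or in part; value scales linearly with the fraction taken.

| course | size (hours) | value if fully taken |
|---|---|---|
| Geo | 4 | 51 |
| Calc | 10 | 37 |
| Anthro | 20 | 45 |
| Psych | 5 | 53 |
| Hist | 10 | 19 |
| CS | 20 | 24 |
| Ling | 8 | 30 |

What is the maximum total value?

134

Sort by value density: Geo 51/4≈12.8, Psych 53/5≈10.6, Ling 30/8≈3.75, Calc 37/10≈3.7, Anthro 45/20≈2.25, Hist 19/10≈1.9, CS 24/20≈1.2.
All 4 hours of Geo fit (value 51) — 13 remain.
Take all of Psych (5 hours, value 53) — 8 hours left.
Ling: take in full, 8 hours for value 30 — 0 left.
Total value = 134.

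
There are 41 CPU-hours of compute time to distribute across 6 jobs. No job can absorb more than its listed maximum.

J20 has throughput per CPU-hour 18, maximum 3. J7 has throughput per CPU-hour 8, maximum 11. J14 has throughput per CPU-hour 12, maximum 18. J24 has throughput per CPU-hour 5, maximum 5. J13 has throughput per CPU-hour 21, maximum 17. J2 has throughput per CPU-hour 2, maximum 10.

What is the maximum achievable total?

651

Order the jobs by throughput per CPU-hour: J13 21 > J20 18 > J14 12 > J7 8 > J24 5 > J2 2.
J13: +17 to 17 (cap) → 24 left.
J20: +3 to 3 (cap) → 21 left.
Give J14 18 to hit its cap of 18 → 3 left.
J7 has room for 11 but only 3 remain, so it gets 3.
Total = 18×3 + 8×3 + 12×18 + 21×17 = 651.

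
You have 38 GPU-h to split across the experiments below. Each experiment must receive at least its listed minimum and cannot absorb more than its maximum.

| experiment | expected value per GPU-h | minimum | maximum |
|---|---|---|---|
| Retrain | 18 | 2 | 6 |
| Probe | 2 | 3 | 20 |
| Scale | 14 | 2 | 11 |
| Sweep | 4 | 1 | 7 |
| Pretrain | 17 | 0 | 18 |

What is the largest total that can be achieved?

564

Meeting every minimum uses 2+3+2+1+0 = 8 GPU-h, leaving 30.
Highest expected value per GPU-h first: Retrain 18 > Pretrain 17 > Scale 14 > Sweep 4 > Probe 2.
Give Retrain 4 more to hit its cap of 6 ; 26 left.
Pretrain takes 18 more to reach its cap of 18 ; 8 left.
Scale: +8 (room for 9) → 10. Pool exhausted.
Total = 18×6 + 2×3 + 14×10 + 4×1 + 17×18 = 564.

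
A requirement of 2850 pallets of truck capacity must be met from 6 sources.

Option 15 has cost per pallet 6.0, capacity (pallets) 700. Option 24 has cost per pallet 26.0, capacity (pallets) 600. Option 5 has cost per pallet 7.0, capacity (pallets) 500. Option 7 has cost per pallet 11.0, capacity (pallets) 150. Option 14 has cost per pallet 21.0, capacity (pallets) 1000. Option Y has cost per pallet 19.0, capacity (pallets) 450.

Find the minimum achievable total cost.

40200

Use sources in increasing cost order.
Take 700 from Option 15 at 6.0 → need 2150 more.
Option 5 at 7.0: take all 500 pallets → 1650 still needed.
Take 150 from Option 7 at 11.0 → need 1500 more.
Option Y (19.0): use full 450 → 1050 pallets to go.
Take 1000 from Option 14 at 21.0 → need 50 more.
Take 50 from Option 24 at 26.0 to finish.
Cost = 700×6.0 + 500×7.0 + 150×11.0 + 450×19.0 + 1000×21.0 + 50×26.0 = 40200.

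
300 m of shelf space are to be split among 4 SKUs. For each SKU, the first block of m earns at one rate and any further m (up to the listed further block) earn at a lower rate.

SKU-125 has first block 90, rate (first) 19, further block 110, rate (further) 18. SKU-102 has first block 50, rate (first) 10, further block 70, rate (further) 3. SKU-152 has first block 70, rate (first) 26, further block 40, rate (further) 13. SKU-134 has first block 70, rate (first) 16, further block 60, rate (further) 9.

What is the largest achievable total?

Rank every tier by rate: SKU-152/first 26 > SKU-125/first 19 > SKU-125/second 18 > SKU-134/first 16 > SKU-152/second 13 > SKU-102/first 10 > SKU-134/second 9 > SKU-102/second 3.
SKU-152/first (26): +70 ; 230 left.
Fill SKU-125 first block (90 at 19) ; 140 left.
SKU-125/second (18): +110 ; 30 left.
30 remain; put them into SKU-134 first at 16.
Total = 26×70 + 19×90 + 18×110 + 16×30 = 5990.

5990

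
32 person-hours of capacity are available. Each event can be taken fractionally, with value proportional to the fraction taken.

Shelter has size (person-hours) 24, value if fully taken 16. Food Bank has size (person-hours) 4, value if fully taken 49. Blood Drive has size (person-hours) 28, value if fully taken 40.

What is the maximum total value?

Best value per unit of size first: Food Bank 49/4≈12.2, Blood Drive 40/28≈1.43, Shelter 16/24≈0.667.
All 4 person-hours of Food Bank fit (value 49) — 28 remain.
Blood Drive: take in full, 28 person-hours for value 40 — 0 left.
Total value = 89.

89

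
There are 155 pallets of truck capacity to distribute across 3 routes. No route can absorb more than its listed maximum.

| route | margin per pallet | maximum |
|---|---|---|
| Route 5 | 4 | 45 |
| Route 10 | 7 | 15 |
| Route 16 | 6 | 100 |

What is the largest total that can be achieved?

Rank by margin per pallet: Route 10 7 > Route 16 6 > Route 5 4.
Route 10 takes 15 to reach its cap of 15 ; 140 left.
Route 16: +100 to 100 (cap) ; 40 left.
Route 5 has room for 45 but only 40 remain, so it gets 40.
Total = 4×40 + 7×15 + 6×100 = 865.

865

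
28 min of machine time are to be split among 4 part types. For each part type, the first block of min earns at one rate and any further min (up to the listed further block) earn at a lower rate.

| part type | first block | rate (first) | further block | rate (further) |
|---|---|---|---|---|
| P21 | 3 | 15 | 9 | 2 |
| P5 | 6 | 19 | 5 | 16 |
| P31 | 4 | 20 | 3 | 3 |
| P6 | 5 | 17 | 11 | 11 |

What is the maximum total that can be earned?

459

Rank every tier by rate: P31/T1 20 > P5/T1 19 > P6/T1 17 > P5/T2 16 > P21/T1 15 > P6/T2 11 > P31/T2 3 > P21/T2 2.
P31 T1 at 20: fill all 4 ; 24 left.
Fill P5 T1 block (6 at 19) ; 18 left.
P6 T1 at 17: fill all 5 ; 13 left.
Fill P5 T2 block (5 at 16) ; 8 left.
Fill P21 T1 block (3 at 15) ; 5 left.
5 remain; put them into P6 T2 at 11.
Total = 20×4 + 19×6 + 17×5 + 16×5 + 15×3 + 11×5 = 459.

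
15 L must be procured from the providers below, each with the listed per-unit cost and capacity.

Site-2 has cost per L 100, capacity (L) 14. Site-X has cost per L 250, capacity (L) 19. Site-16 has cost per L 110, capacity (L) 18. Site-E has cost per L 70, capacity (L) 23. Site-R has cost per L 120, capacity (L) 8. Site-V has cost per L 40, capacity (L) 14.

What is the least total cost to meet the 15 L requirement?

Use providers in increasing cost order.
Site-V at 40: take all 14 L — 1 still needed.
Take 1 from Site-E at 70 to finish.
Site-2, Site-16, Site-R, Site-X: unused.
Cost = 14×40 + 1×70 = 630.

630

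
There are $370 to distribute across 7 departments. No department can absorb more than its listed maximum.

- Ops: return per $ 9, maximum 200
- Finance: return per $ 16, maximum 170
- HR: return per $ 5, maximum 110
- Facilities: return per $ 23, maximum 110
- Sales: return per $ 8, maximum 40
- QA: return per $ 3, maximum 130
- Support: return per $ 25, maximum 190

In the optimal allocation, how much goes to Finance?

70

Highest return per $ first: Support 25 > Facilities 23 > Finance 16 > Ops 9 > Sales 8 > HR 5 > QA 3.
Support: +190 to 190 (cap) → 180 left.
Give Facilities 110 to hit its cap of 110 → 70 left.
Finance has room for 170 but only 70 remain, so it gets 70.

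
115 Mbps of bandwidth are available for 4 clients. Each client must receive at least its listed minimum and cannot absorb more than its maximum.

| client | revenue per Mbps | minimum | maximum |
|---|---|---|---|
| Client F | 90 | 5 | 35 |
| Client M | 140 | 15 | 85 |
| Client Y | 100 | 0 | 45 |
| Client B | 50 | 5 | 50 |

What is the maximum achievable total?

14600

Meeting every minimum uses 5+15+0+5 = 25 Mbps, leaving 90.
Highest revenue per Mbps first: Client M 140 > Client Y 100 > Client F 90 > Client B 50.
Client M takes 70 more to reach its cap of 85 ; 20 left.
Only 20 left; Client Y takes them to reach 20.
Total = 90×5 + 140×85 + 100×20 + 50×5 = 14600.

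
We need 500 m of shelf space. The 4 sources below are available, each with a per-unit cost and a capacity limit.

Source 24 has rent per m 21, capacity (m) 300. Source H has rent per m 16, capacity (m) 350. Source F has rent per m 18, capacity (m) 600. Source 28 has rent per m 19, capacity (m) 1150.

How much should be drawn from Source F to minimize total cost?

150

Use sources in increasing cost order.
Source H at 16: take all 350 m ; 150 still needed.
Source F (18): take the remaining 150 ; done.
Source 28, Source 24: unused.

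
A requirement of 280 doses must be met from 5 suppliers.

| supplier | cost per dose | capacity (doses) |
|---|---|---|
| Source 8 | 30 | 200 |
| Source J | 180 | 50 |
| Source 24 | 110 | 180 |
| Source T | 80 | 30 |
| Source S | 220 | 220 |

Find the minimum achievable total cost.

Cheapest first:
Take 200 from Source 8 at 30 → need 80 more.
Source T at 80: take all 30 doses → 50 still needed.
Take 50 from Source 24 at 110 to finish.
Source J, Source S: unused.
Cost = 200×30 + 30×80 + 50×110 = 13900.

13900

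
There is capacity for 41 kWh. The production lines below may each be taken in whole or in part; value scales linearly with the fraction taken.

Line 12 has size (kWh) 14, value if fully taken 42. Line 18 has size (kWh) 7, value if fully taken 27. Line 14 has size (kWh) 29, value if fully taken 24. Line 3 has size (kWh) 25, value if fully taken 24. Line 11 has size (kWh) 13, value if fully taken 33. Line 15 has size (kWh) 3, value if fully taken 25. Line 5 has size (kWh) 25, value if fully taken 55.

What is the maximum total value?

Best value per unit of size first: Line 15 25/3≈8.33, Line 18 27/7≈3.86, Line 12 42/14≈3, Line 11 33/13≈2.54, Line 5 55/25≈2.2, Line 3 24/25≈0.96, Line 14 24/29≈0.828.
Line 15: take in full, 3 kWh for value 25 — 38 left.
All 7 kWh of Line 18 fit (value 27) — 31 remain.
Take all of Line 12 (14 kWh, value 42) — 17 kWh left.
All 13 kWh of Line 11 fit (value 33) — 4 remain.
4 kWh left: a 4/25 share of Line 5 gives 55×4/25 = 8.8.
Total value = 135.8.

135.8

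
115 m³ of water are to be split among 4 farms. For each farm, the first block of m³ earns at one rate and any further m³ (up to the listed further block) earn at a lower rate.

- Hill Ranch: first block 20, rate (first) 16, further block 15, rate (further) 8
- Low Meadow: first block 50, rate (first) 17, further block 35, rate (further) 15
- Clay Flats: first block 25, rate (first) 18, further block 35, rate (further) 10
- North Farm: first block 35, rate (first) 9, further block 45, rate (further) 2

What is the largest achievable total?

1920

Order all 8 blocks by rate: Clay Flats/T1 18 > Low Meadow/T1 17 > Hill Ranch/T1 16 > Low Meadow/T2 15 > Clay Flats/T2 10 > North Farm/T1 9 > Hill Ranch/T2 8 > North Farm/T2 2.
Clay Flats/T1 (18): +25 ; 90 left.
Low Meadow/T1 (17): +50 ; 40 left.
Fill Hill Ranch T1 block (20 at 16) ; 20 left.
Low Meadow/T2: +20 of 35 at 15; pool empty.
Total = 18×25 + 17×50 + 16×20 + 15×20 = 1920.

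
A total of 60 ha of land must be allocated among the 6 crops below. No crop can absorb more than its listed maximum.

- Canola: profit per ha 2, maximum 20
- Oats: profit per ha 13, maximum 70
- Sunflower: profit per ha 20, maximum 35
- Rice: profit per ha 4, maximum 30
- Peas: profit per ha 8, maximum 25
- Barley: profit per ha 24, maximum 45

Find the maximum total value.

Rank by profit per ha: Barley 24 > Sunflower 20 > Oats 13 > Peas 8 > Rice 4 > Canola 2.
Give Barley 45 to hit its cap of 45 — 15 left.
Sunflower has room for 35 but only 15 remain, so it gets 15.
Total = 20×15 + 24×45 = 1380.

1380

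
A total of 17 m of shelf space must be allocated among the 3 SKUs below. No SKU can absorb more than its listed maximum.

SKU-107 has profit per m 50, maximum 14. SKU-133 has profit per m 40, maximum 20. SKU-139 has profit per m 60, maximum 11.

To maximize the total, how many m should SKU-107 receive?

6

Order the SKUs by profit per m: SKU-139 60 > SKU-107 50 > SKU-133 40.
SKU-139 takes 11 to reach its cap of 11 ; 6 left.
SKU-107 has room for 14 but only 6 remain, so it gets 6.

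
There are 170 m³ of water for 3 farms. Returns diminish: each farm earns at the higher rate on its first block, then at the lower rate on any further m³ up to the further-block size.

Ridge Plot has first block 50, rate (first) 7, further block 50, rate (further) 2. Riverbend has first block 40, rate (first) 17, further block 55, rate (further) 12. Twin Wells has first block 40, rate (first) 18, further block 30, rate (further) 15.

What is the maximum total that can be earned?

2545

Order all 6 blocks by rate: Twin Wells/first 18 > Riverbend/first 17 > Twin Wells/second 15 > Riverbend/second 12 > Ridge Plot/first 7 > Ridge Plot/second 2.
Fill Twin Wells first block (40 at 18) → 130 left.
Riverbend/first (17): +40 → 90 left.
Fill Twin Wells second block (30 at 15) → 60 left.
Riverbend/second (12): +55 → 5 left.
Ridge Plot first at 7: only 5 left, fill 5.
Total = 18×40 + 17×40 + 15×30 + 12×55 + 7×5 = 2545.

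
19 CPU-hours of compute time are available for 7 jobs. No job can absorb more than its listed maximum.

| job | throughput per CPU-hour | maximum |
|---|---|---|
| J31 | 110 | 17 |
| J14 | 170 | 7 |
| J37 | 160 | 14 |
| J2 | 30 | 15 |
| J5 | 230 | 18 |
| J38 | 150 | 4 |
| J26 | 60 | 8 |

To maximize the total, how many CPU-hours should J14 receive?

1

Highest throughput per CPU-hour first: J5 230 > J14 170 > J37 160 > J38 150 > J31 110 > J26 60 > J2 30.
Give J5 18 to hit its cap of 18 → 1 left.
J14: +1 (room for 7) → 1. Pool exhausted.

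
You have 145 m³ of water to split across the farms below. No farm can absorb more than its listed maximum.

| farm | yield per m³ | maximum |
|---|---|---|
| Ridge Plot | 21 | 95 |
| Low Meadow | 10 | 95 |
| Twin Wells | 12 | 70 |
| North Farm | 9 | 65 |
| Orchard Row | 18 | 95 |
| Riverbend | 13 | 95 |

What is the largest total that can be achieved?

2895

Order the farms by yield per m³: Ridge Plot 21 > Orchard Row 18 > Riverbend 13 > Twin Wells 12 > Low Meadow 10 > North Farm 9.
Give Ridge Plot 95 to hit its cap of 95 → 50 left.
Orchard Row has room for 95 but only 50 remain, so it gets 50.
Total = 21×95 + 18×50 = 2895.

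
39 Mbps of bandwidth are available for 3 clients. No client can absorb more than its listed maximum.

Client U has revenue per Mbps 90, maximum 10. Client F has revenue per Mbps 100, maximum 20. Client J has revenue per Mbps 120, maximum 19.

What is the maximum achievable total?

Order the clients by revenue per Mbps: Client J 120 > Client F 100 > Client U 90.
Give Client J 19 to hit its cap of 19 → 20 left.
Give Client F 20 to hit its cap of 20 → 0 left.
Total = 100×20 + 120×19 = 4280.

4280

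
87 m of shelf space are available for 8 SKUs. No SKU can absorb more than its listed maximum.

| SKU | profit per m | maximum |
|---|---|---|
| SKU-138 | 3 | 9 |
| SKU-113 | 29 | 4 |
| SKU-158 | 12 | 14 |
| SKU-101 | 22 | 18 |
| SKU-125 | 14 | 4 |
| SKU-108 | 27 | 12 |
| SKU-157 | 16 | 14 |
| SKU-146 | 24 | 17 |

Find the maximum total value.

Order the SKUs by profit per m: SKU-113 29 > SKU-108 27 > SKU-146 24 > SKU-101 22 > SKU-157 16 > SKU-125 14 > SKU-158 12 > SKU-138 3.
SKU-113 takes 4 to reach its cap of 4 → 83 left.
SKU-108 takes 12 to reach its cap of 12 → 71 left.
Give SKU-146 17 to hit its cap of 17 → 54 left.
SKU-101: +18 to 18 (cap) → 36 left.
SKU-157 takes 14 to reach its cap of 14 → 22 left.
SKU-125 takes 4 to reach its cap of 4 → 18 left.
Give SKU-158 14 to hit its cap of 14 → 4 left.
SKU-138: +4 (room for 9) → 4. Pool exhausted.
Total = 3×4 + 29×4 + 12×14 + 22×18 + 14×4 + 27×12 + 16×14 + 24×17 = 1704.

1704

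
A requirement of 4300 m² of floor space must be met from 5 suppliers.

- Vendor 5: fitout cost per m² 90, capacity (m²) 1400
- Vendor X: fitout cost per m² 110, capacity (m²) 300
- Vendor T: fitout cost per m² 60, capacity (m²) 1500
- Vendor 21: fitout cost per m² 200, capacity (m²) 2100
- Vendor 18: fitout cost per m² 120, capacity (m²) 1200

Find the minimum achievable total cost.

Use suppliers in increasing cost order.
Vendor T at 60: take all 1500 m² → 2800 still needed.
Take 1400 from Vendor 5 at 90 → need 1400 more.
Vendor X (110): use full 300 → 1100 m² to go.
Vendor 18 at 120: take 1100 of its 1200 → requirement met.
Vendor 21: unused.
Cost = 1500×60 + 1400×90 + 300×110 + 1100×120 = 381000.

381000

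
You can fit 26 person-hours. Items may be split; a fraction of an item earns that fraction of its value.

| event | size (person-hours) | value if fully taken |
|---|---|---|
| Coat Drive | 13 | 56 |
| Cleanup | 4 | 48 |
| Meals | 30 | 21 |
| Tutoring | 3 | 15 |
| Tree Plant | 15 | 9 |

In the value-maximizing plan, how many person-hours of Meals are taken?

6

Best value per unit of size first: Cleanup 48/4≈12, Tutoring 15/3≈5, Coat Drive 56/13≈4.31, Meals 21/30≈0.7, Tree Plant 9/15≈0.6.
Take all of Cleanup (4 person-hours, value 48) → 22 person-hours left.
Take all of Tutoring (3 person-hours, value 15) → 19 person-hours left.
Coat Drive: take in full, 13 person-hours for value 56 → 6 left.
Only 6 person-hours remain; take 6/30 of Meals for value 21×6/30 = 4.2.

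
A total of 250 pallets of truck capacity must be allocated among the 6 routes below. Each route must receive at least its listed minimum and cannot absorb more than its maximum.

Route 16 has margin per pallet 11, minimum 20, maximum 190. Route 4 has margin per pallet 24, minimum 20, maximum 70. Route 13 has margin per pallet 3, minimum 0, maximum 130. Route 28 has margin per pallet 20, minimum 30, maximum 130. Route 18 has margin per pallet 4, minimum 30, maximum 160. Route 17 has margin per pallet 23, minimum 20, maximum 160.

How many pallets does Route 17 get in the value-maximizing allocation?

100

Meeting every minimum uses 20+20+0+30+30+20 = 120 pallets, leaving 130.
Order the routes by margin per pallet: Route 4 24 > Route 17 23 > Route 28 20 > Route 16 11 > Route 18 4 > Route 13 3.
Route 4: +50 to 70 (cap) → 80 left.
Route 17: +80 (room for 140) → 100. Pool exhausted.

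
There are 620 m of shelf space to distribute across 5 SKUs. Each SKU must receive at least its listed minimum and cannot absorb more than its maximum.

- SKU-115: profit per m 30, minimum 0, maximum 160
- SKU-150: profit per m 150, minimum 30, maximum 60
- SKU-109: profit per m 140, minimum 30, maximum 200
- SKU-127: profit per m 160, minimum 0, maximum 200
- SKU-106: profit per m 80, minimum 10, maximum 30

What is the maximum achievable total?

Meeting every minimum uses 0+30+30+0+10 = 70 m, leaving 550.
Highest profit per m first: SKU-127 160 > SKU-150 150 > SKU-109 140 > SKU-106 80 > SKU-115 30.
SKU-127 takes 200 more to reach its cap of 200 — 350 left.
SKU-150: +30 to 60 (cap) — 320 left.
Give SKU-109 170 more to hit its cap of 200 — 150 left.
SKU-106 takes 20 more to reach its cap of 30 — 130 left.
Only 130 left; SKU-115 takes them to reach 130.
Total = 30×130 + 150×60 + 140×200 + 160×200 + 80×30 = 75300.

75300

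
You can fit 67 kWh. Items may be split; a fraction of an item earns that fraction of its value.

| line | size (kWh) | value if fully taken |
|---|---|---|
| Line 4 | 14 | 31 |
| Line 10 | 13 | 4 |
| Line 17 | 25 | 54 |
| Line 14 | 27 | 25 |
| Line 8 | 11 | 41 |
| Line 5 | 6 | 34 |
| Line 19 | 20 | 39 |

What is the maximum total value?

Best value per unit of size first: Line 5 34/6≈5.67, Line 8 41/11≈3.73, Line 4 31/14≈2.21, Line 17 54/25≈2.16, Line 19 39/20≈1.95, Line 14 25/27≈0.926, Line 10 4/13≈0.308.
All 6 kWh of Line 5 fit (value 34) → 61 remain.
Line 8: take in full, 11 kWh for value 41 → 50 left.
All 14 kWh of Line 4 fit (value 31) → 36 remain.
Take all of Line 17 (25 kWh, value 54) → 11 kWh left.
Fill the last 11 kWh with part of Line 19: 11/20 of it earns 21.45.
Total value = 181.45.

181.45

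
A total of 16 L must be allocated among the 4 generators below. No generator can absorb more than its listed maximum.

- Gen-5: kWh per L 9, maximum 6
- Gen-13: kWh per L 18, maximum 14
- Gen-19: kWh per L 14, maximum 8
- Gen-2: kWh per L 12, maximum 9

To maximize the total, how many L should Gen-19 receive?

Rank by kWh per L: Gen-13 18 > Gen-19 14 > Gen-2 12 > Gen-5 9.
Gen-13 takes 14 to reach its cap of 14 ; 2 left.
Gen-19 has room for 8 but only 2 remain, so it gets 2.

2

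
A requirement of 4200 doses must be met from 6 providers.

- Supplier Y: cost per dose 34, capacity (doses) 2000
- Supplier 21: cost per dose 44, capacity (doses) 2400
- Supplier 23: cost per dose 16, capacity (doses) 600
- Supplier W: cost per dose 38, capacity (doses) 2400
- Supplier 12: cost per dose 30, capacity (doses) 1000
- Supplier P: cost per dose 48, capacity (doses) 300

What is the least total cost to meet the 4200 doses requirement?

Cheapest first:
Take 600 from Supplier 23 at 16 → need 3600 more.
Supplier 12 at 30: take all 1000 doses → 2600 still needed.
Supplier Y (34): use full 2000 → 600 doses to go.
Supplier W (38): take the remaining 600 → done.
Supplier 21, Supplier P: unused.
Cost = 600×16 + 1000×30 + 2000×34 + 600×38 = 130400.

130400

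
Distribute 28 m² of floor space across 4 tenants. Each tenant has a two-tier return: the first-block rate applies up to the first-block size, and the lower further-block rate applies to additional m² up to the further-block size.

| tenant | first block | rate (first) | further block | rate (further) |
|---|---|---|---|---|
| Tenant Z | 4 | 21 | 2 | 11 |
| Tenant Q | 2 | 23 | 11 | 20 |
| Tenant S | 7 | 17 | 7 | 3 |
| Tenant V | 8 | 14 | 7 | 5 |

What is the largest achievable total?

525

Order all 8 blocks by rate: Tenant Q/T1 23 > Tenant Z/T1 21 > Tenant Q/T2 20 > Tenant S/T1 17 > Tenant V/T1 14 > Tenant Z/T2 11 > Tenant V/T2 5 > Tenant S/T2 3.
Tenant Q/T1 (23): +2 — 26 left.
Tenant Z/T1 (21): +4 — 22 left.
Tenant Q T2 at 20: fill all 11 — 11 left.
Tenant S T1 at 17: fill all 7 — 4 left.
Tenant V T1 at 14: only 4 left, fill 4.
Total = 23×2 + 21×4 + 20×11 + 17×7 + 14×4 = 525.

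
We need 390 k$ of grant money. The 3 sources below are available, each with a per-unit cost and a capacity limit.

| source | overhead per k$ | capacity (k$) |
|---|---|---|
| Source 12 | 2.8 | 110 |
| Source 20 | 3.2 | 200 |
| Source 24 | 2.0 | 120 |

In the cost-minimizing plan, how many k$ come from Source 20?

Fill from the cheapest source first.
Source 24 at 2.0: take all 120 k$ → 270 still needed.
Take 110 from Source 12 at 2.8 → need 160 more.
Source 20 at 3.2: take 160 of its 200 → requirement met.

160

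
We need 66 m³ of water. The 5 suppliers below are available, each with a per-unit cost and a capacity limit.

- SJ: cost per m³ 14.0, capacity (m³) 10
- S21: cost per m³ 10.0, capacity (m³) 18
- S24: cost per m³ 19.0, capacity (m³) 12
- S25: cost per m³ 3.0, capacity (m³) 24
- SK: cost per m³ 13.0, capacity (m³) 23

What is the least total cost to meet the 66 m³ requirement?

Cheapest first:
S25 at 3.0: take all 24 m³ ; 42 still needed.
S21 at 10.0: take all 18 m³ ; 24 still needed.
SK at 13.0: take all 23 m³ ; 1 still needed.
SJ at 14.0: take 1 of its 10 ; requirement met.
S24: unused.
Cost = 24×3.0 + 18×10.0 + 23×13.0 + 1×14.0 = 565.

565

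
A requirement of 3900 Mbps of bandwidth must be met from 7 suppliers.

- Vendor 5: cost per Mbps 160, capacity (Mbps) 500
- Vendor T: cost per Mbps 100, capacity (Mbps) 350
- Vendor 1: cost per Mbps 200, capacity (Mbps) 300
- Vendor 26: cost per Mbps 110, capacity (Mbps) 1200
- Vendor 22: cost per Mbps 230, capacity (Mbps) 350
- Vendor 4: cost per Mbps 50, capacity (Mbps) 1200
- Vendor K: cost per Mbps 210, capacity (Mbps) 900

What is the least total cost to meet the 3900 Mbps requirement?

Cheapest first:
Take 1200 from Vendor 4 at 50 ; need 2700 more.
Vendor T at 100: take all 350 Mbps ; 2350 still needed.
Vendor 26 (110): use full 1200 ; 1150 Mbps to go.
Take 500 from Vendor 5 at 160 ; need 650 more.
Vendor 1 at 200: take all 300 Mbps ; 350 still needed.
Vendor K at 210: take 350 of its 900 ; requirement met.
Vendor 22: unused.
Cost = 1200×50 + 350×100 + 1200×110 + 500×160 + 300×200 + 350×210 = 440500.

440500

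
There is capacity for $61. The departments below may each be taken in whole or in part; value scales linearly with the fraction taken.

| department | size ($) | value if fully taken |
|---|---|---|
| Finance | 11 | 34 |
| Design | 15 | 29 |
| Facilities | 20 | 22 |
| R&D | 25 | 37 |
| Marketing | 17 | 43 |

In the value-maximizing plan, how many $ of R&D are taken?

18

Rank by value-to-size ratio: Finance 34/11≈3.09, Marketing 43/17≈2.53, Design 29/15≈1.93, R&D 37/25≈1.48, Facilities 22/20≈1.1.
All 11 $ of Finance fit (value 34) → 50 remain.
Take all of Marketing (17 $, value 43) → 33 $ left.
All 15 $ of Design fit (value 29) → 18 remain.
Only 18 $ remain; take 18/25 of R&D for value 37×18/25 = 26.64.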